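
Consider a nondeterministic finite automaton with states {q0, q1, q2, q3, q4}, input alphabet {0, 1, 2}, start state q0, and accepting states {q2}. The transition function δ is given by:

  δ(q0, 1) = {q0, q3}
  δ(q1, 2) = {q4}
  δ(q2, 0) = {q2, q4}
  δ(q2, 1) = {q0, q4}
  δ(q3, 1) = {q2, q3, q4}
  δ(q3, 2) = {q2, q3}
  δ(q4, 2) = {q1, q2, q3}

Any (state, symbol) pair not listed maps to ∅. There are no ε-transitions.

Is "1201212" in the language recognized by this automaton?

Yes

Start in {q0}.
Read '1': {q0} → {q0, q3}.
Read '2': {q0, q3} → {q2, q3}.
Read '0': {q2, q3} → {q2, q4}.
Read '1': {q2, q4} → {q0, q4}.
Read '2': {q0, q4} → {q1, q2, q3}.
Read '1': {q1, q2, q3} → {q0, q2, q3, q4}.
Read '2': {q0, q2, q3, q4} → {q1, q2, q3}.
The final set {q1, q2, q3} contains the accepting state q2.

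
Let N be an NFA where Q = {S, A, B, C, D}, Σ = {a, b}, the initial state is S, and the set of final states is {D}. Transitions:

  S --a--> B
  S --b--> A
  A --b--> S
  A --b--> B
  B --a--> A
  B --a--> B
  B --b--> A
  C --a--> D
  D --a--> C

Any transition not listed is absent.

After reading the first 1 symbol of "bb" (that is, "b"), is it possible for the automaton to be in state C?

Start in {S}.
Read 'b': {S} → {A}.
State C is not in {A}.

No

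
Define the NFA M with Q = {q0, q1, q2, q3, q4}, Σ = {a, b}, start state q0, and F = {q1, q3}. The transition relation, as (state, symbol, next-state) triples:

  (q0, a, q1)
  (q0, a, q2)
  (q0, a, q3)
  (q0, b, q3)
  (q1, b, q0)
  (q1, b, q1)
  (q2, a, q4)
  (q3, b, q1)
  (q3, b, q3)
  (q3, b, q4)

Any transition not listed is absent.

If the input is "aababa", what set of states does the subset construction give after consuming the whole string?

Start in {q0}.
Read 'a': q0→{q1, q2, q3}; now {q1, q2, q3}.
Read 'a': q1→∅, q2→{q4}, q3→∅; now {q4}.
Read 'b': q4→∅; now ∅.
The set is empty and remains empty for the remaining 3 symbols.

∅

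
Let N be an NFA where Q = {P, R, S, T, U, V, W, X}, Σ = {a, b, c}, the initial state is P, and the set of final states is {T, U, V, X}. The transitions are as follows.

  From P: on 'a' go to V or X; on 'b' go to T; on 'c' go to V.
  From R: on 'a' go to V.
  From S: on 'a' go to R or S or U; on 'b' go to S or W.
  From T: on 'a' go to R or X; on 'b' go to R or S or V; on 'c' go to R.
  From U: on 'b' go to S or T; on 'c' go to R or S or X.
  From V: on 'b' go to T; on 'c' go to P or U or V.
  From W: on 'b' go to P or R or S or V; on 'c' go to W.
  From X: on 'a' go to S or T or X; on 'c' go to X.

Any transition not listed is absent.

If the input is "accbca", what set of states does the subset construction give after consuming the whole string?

{V}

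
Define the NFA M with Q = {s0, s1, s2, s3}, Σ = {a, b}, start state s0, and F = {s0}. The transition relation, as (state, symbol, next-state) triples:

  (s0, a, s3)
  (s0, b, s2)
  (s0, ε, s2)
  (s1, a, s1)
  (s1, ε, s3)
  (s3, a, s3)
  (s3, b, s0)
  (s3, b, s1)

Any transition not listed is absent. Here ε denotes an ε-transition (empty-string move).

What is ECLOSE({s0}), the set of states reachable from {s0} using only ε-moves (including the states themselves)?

{s0, s2}

Begin with {s0}.
ε-move s0 → s2; add s2.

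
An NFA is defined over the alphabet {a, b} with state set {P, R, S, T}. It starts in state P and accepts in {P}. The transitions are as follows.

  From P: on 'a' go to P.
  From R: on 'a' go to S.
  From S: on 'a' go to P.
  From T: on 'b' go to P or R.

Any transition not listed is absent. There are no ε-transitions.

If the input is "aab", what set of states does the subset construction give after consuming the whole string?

Start in {P}.
Read 'a': P→{P}; now {P}.
Read 'a': P→{P}; now {P}.
Read 'b': P→∅; now ∅.

∅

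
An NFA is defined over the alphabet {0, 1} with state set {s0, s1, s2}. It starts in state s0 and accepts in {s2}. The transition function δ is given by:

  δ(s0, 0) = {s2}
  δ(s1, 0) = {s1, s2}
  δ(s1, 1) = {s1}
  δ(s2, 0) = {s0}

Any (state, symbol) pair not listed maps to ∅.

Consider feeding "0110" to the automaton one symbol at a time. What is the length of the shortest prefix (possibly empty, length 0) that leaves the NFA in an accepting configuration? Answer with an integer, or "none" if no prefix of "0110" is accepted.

1

Start in {s0}.
Read '0': {s0} → {s2}.
None of the earlier sets intersect F, but {s2} does.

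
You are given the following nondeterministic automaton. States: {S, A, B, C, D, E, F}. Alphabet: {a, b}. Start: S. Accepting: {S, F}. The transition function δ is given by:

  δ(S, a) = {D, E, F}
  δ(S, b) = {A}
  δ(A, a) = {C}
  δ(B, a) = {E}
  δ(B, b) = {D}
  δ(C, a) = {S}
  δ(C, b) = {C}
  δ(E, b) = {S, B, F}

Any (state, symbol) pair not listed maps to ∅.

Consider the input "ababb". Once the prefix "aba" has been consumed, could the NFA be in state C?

Start in {S}.
Read 'a': {S} → {D, E, F}.
Read 'b': {D, E, F} → {S, B, F}.
Read 'a': {S, B, F} → {D, E, F}.
State C is not in {D, E, F}.

No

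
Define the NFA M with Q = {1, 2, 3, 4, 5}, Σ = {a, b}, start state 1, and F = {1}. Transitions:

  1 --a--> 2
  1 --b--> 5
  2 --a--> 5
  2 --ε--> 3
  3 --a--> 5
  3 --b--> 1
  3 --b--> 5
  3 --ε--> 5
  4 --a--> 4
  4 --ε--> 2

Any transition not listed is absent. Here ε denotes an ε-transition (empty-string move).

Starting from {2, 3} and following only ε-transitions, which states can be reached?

{2, 3, 5}

Begin with {2, 3}.
ε-move 3 → 5; add 5.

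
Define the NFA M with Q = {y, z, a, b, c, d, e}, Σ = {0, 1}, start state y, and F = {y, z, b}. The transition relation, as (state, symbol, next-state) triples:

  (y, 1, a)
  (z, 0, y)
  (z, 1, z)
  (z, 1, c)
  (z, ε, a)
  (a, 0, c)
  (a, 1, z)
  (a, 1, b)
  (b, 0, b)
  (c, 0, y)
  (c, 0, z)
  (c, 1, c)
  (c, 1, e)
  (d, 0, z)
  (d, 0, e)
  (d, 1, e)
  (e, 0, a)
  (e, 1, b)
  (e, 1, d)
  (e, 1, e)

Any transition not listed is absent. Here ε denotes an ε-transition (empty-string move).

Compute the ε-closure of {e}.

Begin with {e}.
No ε-moves leave this set, so the closure equals the set itself.

{e}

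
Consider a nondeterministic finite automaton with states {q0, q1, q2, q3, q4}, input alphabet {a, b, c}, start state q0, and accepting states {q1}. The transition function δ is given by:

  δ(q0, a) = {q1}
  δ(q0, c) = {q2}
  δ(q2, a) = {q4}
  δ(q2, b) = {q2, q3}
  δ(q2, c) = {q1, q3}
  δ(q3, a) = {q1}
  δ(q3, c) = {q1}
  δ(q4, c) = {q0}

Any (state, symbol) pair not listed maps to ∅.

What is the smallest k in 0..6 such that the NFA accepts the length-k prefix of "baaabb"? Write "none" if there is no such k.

none

Start in {q0}.
Read 'b': q0→∅; now ∅.
The set is empty and remains empty for the remaining 5 symbols.
No reachable set along the way intersects F.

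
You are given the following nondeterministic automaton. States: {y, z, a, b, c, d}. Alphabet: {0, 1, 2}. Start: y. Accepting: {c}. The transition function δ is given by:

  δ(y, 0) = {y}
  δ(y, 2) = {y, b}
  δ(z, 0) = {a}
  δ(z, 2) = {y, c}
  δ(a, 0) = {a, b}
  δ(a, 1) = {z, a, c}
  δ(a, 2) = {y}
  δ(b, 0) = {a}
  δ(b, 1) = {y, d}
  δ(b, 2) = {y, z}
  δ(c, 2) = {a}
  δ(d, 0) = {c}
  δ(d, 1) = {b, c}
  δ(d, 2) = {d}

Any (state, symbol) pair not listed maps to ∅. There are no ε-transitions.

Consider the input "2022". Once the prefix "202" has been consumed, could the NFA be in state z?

No

Start in {y}.
Read '2': y→{y, b}; now {y, b}.
Read '0': y→{y}, b→{a}; now {y, a}.
Read '2': y→{y, b}, a→{y}; now {y, b}.
State z is not in {y, b}.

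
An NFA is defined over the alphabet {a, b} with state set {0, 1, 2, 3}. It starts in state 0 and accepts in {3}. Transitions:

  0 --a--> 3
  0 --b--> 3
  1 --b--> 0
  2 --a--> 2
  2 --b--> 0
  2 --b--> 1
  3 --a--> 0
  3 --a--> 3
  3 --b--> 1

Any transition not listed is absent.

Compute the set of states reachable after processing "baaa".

{0, 3}

Start in {0}.
Read 'b': 0→{3}; now {3}.
Read 'a': 3→{0, 3}; now {0, 3}.
Read 'a': 0→{3}, 3→{0, 3}; now {0, 3}.
Read 'a': 0→{3}, 3→{0, 3}; now {0, 3}.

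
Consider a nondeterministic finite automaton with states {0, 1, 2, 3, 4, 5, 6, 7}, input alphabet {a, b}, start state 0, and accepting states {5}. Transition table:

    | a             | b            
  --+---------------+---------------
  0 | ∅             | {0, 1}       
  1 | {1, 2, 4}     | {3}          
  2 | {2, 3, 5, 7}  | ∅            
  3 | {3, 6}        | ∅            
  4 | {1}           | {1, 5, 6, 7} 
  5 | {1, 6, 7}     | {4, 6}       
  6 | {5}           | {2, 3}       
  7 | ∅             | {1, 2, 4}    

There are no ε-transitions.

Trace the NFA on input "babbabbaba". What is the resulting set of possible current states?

{1, 2, 3, 4, 5, 6, 7}

Start in {0}.
Read 'b': 0→{0, 1}; now {0, 1}.
Read 'a': 0→∅, 1→{1, 2, 4}; now {1, 2, 4}.
Read 'b': 1→{3}, 2→∅, 4→{1, 5, 6, 7}; now {1, 3, 5, 6, 7}.
Read 'b': 1→{3}, 3→∅, 5→{4, 6}, 6→{2, 3}, 7→{1, 2, 4}; now {1, 2, 3, 4, 6}.
Read 'a': 1→{1, 2, 4}, 2→{2, 3, 5, 7}, 3→{3, 6}, 4→{1}, 6→{5}; now {1, 2, 3, 4, 5, 6, 7}.
Read 'b': 1→{3}, 2→∅, 3→∅, 4→{1, 5, 6, 7}, 5→{4, 6}, 6→{2, 3}, 7→{1, 2, 4}; now {1, 2, 3, 4, 5, 6, 7}.
Read 'b': 1→{3}, 2→∅, 3→∅, 4→{1, 5, 6, 7}, 5→{4, 6}, 6→{2, 3}, 7→{1, 2, 4}; now {1, 2, 3, 4, 5, 6, 7}.
Read 'a': 1→{1, 2, 4}, 2→{2, 3, 5, 7}, 3→{3, 6}, 4→{1}, 5→{1, 6, 7}, 6→{5}, 7→∅; now {1, 2, 3, 4, 5, 6, 7}.
Read 'b': 1→{3}, 2→∅, 3→∅, 4→{1, 5, 6, 7}, 5→{4, 6}, 6→{2, 3}, 7→{1, 2, 4}; now {1, 2, 3, 4, 5, 6, 7}.
Read 'a': 1→{1, 2, 4}, 2→{2, 3, 5, 7}, 3→{3, 6}, 4→{1}, 5→{1, 6, 7}, 6→{5}, 7→∅; now {1, 2, 3, 4, 5, 6, 7}.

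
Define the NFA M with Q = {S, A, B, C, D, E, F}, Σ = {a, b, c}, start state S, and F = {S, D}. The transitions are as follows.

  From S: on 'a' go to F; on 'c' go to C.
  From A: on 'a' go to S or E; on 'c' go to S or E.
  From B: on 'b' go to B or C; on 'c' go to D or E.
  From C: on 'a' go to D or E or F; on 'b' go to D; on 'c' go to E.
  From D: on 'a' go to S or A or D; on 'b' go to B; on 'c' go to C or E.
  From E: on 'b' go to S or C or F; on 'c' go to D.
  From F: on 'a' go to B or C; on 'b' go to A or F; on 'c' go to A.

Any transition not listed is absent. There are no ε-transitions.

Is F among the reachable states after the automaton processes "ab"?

Start in {S}.
Read 'a': {S} → {F}.
Read 'b': {F} → {A, F}.
State F is in {A, F}.

Yes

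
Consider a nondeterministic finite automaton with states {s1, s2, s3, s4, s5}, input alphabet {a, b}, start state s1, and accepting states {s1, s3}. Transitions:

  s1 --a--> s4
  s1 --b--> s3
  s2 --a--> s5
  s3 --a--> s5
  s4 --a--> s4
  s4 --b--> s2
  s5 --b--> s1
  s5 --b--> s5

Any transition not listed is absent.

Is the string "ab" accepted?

Start in {s1}.
Read 'a': s1→{s4}; now {s4}.
Read 'b': s4→{s2}; now {s2}.
The final set {s2} contains no accepting state.

No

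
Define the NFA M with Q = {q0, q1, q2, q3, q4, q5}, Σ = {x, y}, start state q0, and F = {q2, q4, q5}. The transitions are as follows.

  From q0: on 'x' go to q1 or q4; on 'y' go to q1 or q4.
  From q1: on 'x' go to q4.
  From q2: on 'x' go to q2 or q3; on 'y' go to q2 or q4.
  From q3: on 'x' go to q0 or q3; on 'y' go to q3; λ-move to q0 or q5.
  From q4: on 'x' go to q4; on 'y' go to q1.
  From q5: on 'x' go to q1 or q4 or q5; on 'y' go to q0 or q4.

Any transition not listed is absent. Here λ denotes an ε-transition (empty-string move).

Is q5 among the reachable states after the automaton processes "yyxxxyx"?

No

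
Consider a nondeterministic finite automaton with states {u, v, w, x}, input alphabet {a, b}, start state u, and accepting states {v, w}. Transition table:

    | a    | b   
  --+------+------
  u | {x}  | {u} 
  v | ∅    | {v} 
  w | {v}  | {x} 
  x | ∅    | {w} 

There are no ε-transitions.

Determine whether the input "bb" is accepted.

No

Start in {u}.
Read 'b': {u} → {u}.
Read 'b': {u} → {u}.
The final set {u} contains no accepting state.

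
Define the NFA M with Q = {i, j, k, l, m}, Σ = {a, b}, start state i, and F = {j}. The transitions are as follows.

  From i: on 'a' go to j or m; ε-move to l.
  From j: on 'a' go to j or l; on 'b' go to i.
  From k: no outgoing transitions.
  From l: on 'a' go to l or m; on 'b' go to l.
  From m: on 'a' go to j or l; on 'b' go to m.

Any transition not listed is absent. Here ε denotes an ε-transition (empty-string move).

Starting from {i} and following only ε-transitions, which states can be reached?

{i, l}

Begin with {i}.
ε-move i → l; add l.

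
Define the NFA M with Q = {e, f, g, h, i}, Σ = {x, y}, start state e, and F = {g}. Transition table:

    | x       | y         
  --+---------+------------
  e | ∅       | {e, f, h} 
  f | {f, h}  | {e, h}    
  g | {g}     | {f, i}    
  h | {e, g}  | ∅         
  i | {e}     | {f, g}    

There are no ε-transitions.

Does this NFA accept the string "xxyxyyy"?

No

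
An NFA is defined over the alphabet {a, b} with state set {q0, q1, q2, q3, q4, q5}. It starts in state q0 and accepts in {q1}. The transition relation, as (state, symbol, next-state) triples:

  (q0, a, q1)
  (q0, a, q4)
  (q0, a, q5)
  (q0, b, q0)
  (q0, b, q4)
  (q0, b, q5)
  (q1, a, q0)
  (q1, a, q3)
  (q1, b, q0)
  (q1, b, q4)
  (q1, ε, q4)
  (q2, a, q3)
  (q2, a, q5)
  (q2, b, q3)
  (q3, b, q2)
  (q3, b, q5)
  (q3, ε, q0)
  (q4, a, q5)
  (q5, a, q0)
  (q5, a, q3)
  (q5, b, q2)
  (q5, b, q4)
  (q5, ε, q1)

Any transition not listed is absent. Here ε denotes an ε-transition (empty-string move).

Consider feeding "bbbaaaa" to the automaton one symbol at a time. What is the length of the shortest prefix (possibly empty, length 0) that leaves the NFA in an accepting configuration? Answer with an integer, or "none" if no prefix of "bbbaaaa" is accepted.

1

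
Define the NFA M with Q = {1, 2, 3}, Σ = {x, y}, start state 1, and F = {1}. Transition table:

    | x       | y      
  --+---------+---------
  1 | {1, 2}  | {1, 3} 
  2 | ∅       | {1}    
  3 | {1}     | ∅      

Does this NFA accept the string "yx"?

Yes

Start in {1}.
Read 'y': 1→{1, 3}; now {1, 3}.
Read 'x': 1→{1, 2}, 3→{1}; now {1, 2}.
The final set {1, 2} contains the accepting state 1.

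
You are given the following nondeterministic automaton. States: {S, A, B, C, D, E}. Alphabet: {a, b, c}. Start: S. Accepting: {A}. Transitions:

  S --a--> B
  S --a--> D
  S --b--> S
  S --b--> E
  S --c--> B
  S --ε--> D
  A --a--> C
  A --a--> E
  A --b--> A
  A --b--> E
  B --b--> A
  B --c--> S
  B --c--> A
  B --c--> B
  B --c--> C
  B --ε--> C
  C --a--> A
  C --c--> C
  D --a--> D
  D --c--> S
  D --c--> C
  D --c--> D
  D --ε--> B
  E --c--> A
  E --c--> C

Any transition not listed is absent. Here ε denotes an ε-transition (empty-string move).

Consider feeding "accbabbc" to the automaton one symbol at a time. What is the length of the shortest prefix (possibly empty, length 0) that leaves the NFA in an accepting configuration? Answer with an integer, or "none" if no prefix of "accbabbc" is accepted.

1

Start: ε-closure({S}) = {S, B, C, D}.
Read 'a': S→{B, D}, B→∅, C→{A}, D→{D}; union {A, B, D}; ε-closure = {A, B, C, D}.
None of the earlier sets intersect F, but {A, B, C, D} does.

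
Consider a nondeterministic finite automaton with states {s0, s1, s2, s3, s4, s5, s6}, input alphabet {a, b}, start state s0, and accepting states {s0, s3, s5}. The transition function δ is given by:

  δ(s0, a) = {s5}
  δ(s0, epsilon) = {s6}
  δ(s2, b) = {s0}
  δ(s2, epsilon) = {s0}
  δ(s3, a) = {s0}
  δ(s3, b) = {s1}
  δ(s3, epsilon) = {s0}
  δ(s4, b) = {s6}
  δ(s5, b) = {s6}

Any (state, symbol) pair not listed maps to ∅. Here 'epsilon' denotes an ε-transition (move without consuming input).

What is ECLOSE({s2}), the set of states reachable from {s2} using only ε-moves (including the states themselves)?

Begin with {s2}.
ε-move s2 → s0; add s0.
ε-move s0 → s6; add s6.

{s0, s2, s6}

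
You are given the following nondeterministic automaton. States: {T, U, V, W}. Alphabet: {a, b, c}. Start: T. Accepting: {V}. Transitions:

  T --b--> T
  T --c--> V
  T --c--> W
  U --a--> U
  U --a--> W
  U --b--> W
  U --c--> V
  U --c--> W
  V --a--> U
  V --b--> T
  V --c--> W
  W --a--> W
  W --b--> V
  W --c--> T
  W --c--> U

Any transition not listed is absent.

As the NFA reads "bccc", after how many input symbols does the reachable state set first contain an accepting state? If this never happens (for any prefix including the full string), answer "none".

2

Start in {T}.
Read 'b': T→{T}; now {T}.
Read 'c': T→{V, W}; now {V, W}.
None of the earlier sets intersect F, but {V, W} does.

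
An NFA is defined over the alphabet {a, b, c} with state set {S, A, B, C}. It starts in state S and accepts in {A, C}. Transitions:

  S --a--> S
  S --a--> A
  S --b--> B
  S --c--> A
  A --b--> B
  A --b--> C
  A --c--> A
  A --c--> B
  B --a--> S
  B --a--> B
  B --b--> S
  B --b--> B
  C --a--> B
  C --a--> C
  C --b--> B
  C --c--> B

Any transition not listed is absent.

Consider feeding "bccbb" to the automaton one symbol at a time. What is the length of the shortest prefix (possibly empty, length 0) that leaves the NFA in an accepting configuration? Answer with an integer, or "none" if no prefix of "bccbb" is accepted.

none

Start in {S}.
Read 'b': S→{B}; now {B}.
Read 'c': B→∅; now ∅.
The set is empty and remains empty for the remaining 3 symbols.
No reachable set along the way intersects F.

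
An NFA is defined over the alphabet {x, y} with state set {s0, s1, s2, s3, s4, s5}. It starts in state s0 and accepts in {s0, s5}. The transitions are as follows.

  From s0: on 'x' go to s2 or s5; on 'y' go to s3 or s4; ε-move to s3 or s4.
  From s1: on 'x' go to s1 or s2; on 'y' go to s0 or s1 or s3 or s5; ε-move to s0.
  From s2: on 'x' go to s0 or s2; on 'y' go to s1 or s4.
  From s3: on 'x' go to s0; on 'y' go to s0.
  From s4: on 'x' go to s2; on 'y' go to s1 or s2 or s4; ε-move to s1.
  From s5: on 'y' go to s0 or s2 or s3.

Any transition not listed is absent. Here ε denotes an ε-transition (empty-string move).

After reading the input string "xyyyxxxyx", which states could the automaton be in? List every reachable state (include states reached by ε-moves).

Start: ε-closure({s0}) = {s0, s1, s3, s4}.
Read 'x': {s0, s1, s3, s4} → {s0, s1, s2, s3, s4, s5}.
Read 'y': {s0, s1, s2, s3, s4, s5} → {s0, s1, s2, s3, s4, s5}.
Read 'y': {s0, s1, s2, s3, s4, s5} → {s0, s1, s2, s3, s4, s5}.
Read 'y': {s0, s1, s2, s3, s4, s5} → {s0, s1, s2, s3, s4, s5}.
Read 'x': {s0, s1, s2, s3, s4, s5} → {s0, s1, s2, s3, s4, s5}.
Read 'x': {s0, s1, s2, s3, s4, s5} → {s0, s1, s2, s3, s4, s5}.
Read 'x': {s0, s1, s2, s3, s4, s5} → {s0, s1, s2, s3, s4, s5}.
Read 'y': {s0, s1, s2, s3, s4, s5} → {s0, s1, s2, s3, s4, s5}.
Read 'x': {s0, s1, s2, s3, s4, s5} → {s0, s1, s2, s3, s4, s5}.

{s0, s1, s2, s3, s4, s5}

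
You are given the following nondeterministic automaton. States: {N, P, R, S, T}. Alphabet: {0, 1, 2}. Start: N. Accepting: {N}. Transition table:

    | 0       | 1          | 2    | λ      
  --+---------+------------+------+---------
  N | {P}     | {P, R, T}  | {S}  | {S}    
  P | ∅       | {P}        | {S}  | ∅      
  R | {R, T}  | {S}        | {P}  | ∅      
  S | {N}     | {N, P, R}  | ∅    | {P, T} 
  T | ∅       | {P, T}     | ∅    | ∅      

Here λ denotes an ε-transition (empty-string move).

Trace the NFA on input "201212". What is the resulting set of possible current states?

{P, S, T}

Start: ε-closure({N}) = {N, P, S, T}.
Read '2': N→{S}, P→{S}, S→∅, T→∅; union {S}; ε-closure = {P, S, T}.
Read '0': P→∅, S→{N}, T→∅; union {N}; ε-closure = {N, P, S, T}.
Read '1': N→{P, R, T}, P→{P}, S→{N, P, R}, T→{P, T}; union {N, P, R, T}; ε-closure = {N, P, R, S, T}.
Read '2': N→{S}, P→{S}, R→{P}, S→∅, T→∅; union {P, S}; ε-closure = {P, S, T}.
Read '1': P→{P}, S→{N, P, R}, T→{P, T}; union {N, P, R, T}; ε-closure = {N, P, R, S, T}.
Read '2': N→{S}, P→{S}, R→{P}, S→∅, T→∅; union {P, S}; ε-closure = {P, S, T}.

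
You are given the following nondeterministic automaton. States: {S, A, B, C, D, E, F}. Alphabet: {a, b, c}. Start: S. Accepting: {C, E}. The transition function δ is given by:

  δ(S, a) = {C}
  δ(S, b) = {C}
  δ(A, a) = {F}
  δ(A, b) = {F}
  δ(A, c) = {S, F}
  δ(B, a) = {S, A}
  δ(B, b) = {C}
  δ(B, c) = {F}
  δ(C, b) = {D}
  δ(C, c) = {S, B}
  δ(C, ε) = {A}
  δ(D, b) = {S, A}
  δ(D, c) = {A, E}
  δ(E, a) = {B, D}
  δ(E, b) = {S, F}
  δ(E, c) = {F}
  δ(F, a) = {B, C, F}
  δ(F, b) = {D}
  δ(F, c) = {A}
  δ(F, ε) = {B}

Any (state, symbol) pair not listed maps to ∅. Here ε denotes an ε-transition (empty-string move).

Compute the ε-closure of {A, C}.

{A, C}

Begin with {A, C}.
No ε-moves leave this set, so the closure equals the set itself.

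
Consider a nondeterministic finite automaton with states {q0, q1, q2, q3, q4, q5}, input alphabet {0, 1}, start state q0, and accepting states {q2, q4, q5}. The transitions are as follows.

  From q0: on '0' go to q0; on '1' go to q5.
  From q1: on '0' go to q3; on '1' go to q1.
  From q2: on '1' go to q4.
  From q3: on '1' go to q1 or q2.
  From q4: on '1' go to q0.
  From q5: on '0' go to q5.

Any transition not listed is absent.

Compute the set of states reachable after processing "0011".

Start in {q0}.
Read '0': q0→{q0}; now {q0}.
Read '0': q0→{q0}; now {q0}.
Read '1': q0→{q5}; now {q5}.
Read '1': q5→∅; now ∅.

∅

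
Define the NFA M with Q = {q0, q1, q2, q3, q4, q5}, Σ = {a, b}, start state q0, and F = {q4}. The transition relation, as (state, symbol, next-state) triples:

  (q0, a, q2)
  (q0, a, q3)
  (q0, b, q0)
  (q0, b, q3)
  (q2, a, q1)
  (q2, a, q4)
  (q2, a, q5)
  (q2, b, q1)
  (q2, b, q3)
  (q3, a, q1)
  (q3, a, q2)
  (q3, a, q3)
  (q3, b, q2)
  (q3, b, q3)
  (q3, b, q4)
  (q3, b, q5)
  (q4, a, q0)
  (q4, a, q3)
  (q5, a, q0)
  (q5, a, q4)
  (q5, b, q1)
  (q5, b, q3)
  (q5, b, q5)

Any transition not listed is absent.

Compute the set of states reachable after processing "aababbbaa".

{q0, q1, q2, q3, q4, q5}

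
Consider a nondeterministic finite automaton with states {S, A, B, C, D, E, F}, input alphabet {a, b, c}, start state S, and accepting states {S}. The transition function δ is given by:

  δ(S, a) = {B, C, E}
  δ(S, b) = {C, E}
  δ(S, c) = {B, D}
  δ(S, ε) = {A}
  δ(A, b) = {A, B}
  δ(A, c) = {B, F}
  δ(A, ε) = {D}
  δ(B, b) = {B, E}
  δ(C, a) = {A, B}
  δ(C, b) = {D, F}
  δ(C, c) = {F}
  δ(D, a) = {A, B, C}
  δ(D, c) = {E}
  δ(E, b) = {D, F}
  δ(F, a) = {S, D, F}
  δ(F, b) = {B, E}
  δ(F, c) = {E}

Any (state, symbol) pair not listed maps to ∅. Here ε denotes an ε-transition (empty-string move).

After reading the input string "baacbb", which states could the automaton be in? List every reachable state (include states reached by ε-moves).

{B, D, E, F}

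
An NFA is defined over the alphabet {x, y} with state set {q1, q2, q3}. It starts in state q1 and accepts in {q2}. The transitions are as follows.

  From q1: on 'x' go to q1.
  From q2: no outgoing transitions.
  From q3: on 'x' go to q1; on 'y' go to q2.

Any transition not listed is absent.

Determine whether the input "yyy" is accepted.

No

Start in {q1}.
Read 'y': q1→∅; now ∅.
The set is empty and remains empty for the remaining 2 symbols.
The final set ∅ contains no accepting state.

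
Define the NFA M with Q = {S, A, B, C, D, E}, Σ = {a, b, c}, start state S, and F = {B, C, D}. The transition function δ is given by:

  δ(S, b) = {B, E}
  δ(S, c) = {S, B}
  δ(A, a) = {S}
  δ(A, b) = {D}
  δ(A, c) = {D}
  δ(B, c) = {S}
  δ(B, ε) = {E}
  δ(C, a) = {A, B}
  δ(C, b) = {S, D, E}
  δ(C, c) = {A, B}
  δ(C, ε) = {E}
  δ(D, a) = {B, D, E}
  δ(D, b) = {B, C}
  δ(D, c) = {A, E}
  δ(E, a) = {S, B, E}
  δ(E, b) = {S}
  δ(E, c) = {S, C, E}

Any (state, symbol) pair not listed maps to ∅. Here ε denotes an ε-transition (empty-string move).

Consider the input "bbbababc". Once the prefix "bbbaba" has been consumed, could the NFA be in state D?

No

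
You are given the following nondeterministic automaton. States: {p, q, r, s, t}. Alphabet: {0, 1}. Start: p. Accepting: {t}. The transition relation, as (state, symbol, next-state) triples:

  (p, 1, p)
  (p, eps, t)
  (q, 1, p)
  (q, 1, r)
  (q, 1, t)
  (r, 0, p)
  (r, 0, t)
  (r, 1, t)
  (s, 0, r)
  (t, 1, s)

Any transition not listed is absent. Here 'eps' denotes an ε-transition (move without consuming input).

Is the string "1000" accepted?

No

Start: ε-closure({p}) = {p, t}.
Read '1': p→{p}, t→{s}; union {p, s}; ε-closure = {p, s, t}.
Read '0': p→∅, s→{r}, t→∅; now {r}.
Read '0': r→{p, t}; now {p, t}.
Read '0': p→∅, t→∅; now ∅.
The final set ∅ contains no accepting state.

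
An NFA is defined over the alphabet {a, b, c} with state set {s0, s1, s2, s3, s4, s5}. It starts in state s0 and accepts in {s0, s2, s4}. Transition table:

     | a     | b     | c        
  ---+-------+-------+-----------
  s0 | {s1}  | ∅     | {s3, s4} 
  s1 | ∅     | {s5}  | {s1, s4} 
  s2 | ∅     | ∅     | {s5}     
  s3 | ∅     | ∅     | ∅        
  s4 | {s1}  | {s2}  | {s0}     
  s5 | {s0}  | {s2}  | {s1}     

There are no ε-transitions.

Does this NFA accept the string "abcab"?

No

Start in {s0}.
Read 'a': s0→{s1}; now {s1}.
Read 'b': s1→{s5}; now {s5}.
Read 'c': s5→{s1}; now {s1}.
Read 'a': s1→∅; now ∅.
The set is empty and remains empty for the remaining 1 symbol.
The final set ∅ contains no accepting state.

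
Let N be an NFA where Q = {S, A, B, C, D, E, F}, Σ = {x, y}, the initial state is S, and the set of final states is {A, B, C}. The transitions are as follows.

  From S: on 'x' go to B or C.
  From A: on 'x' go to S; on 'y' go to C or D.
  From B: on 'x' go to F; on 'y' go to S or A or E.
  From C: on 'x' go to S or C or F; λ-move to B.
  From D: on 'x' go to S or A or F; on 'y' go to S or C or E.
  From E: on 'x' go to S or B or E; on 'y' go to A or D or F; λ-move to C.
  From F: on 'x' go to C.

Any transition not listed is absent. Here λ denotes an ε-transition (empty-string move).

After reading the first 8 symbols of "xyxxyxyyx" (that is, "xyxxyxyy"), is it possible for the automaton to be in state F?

Yes

Start in {S}.
Read 'x': {S} → {B, C}.
Read 'y': {B, C} → {S, A, B, C, E}.
Read 'x': {S, A, B, C, E} → {S, B, C, E, F}.
Read 'x': {S, B, C, E, F} → {S, B, C, E, F}.
Read 'y': {S, B, C, E, F} → {S, A, B, C, D, E, F}.
Read 'x': {S, A, B, C, D, E, F} → {S, A, B, C, E, F}.
Read 'y': {S, A, B, C, E, F} → {S, A, B, C, D, E, F}.
Read 'y': {S, A, B, C, D, E, F} → {S, A, B, C, D, E, F}.
State F is in {S, A, B, C, D, E, F}.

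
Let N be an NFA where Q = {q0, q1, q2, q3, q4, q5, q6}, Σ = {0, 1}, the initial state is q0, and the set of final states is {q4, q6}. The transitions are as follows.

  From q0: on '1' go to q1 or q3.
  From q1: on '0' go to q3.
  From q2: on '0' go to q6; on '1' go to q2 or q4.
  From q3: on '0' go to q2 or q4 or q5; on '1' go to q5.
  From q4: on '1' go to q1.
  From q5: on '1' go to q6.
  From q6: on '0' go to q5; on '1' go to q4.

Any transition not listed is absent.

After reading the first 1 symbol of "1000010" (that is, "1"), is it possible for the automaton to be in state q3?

Yes

Start in {q0}.
Read '1': {q0} → {q1, q3}.
State q3 is in {q1, q3}.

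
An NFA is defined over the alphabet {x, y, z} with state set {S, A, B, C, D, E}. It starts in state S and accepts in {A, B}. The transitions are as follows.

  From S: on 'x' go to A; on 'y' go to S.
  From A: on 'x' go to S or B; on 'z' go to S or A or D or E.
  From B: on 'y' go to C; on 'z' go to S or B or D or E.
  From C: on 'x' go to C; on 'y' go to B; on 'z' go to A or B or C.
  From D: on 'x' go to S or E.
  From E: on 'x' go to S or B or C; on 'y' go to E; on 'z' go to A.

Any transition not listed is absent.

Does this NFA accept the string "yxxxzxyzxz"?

Start in {S}.
Read 'y': {S} → {S}.
Read 'x': {S} → {A}.
Read 'x': {A} → {S, B}.
Read 'x': {S, B} → {A}.
Read 'z': {A} → {S, A, D, E}.
Read 'x': {S, A, D, E} → {S, A, B, C, E}.
Read 'y': {S, A, B, C, E} → {S, B, C, E}.
Read 'z': {S, B, C, E} → {S, A, B, C, D, E}.
Read 'x': {S, A, B, C, D, E} → {S, A, B, C, E}.
Read 'z': {S, A, B, C, E} → {S, A, B, C, D, E}.
The final set {S, A, B, C, D, E} contains the accepting states A, B.

Yes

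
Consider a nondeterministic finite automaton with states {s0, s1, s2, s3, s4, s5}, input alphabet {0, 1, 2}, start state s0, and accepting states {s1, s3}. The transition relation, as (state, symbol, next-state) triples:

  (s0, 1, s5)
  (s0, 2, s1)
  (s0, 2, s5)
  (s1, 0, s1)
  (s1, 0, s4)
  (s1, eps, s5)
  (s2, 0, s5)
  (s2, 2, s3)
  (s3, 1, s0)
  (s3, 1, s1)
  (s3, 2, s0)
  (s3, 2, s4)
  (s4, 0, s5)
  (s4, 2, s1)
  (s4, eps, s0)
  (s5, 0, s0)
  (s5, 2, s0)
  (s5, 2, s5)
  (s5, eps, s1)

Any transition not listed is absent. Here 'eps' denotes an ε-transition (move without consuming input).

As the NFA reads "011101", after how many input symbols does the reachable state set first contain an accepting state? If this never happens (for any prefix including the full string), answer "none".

none

Start in {s0}.
Read '0': s0→∅; now ∅.
The set is empty and remains empty for the remaining 5 symbols.
No reachable set along the way intersects F.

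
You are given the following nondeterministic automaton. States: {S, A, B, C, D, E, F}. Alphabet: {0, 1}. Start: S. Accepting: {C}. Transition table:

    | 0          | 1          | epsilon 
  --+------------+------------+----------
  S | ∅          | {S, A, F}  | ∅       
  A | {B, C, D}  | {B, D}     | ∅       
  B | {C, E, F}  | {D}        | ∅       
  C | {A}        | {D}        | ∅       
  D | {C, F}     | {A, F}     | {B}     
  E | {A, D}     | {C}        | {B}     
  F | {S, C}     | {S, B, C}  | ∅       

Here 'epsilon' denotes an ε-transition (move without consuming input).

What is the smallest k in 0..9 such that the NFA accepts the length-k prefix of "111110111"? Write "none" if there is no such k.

2

Start in {S}.
Read '1': S→{S, A, F}; now {S, A, F}.
Read '1': S→{S, A, F}, A→{B, D}, F→{S, B, C}; now {S, A, B, C, D, F}.
None of the earlier sets intersect F, but {S, A, B, C, D, F} does.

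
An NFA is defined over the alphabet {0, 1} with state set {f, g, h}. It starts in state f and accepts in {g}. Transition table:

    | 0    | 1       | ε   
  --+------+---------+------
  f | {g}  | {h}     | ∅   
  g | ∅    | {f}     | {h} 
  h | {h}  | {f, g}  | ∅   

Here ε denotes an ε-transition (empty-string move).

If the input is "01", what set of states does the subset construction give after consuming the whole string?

{f, g, h}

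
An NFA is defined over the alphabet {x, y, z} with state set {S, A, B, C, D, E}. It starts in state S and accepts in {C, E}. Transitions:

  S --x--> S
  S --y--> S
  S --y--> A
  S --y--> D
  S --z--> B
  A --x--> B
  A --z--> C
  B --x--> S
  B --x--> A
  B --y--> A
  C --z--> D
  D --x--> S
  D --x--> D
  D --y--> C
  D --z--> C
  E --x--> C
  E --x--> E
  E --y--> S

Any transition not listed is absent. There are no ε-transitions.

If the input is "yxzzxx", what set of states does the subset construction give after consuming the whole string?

Start in {S}.
Read 'y': S→{S, A, D}; now {S, A, D}.
Read 'x': S→{S}, A→{B}, D→{S, D}; now {S, B, D}.
Read 'z': S→{B}, B→∅, D→{C}; now {B, C}.
Read 'z': B→∅, C→{D}; now {D}.
Read 'x': D→{S, D}; now {S, D}.
Read 'x': S→{S}, D→{S, D}; now {S, D}.

{S, D}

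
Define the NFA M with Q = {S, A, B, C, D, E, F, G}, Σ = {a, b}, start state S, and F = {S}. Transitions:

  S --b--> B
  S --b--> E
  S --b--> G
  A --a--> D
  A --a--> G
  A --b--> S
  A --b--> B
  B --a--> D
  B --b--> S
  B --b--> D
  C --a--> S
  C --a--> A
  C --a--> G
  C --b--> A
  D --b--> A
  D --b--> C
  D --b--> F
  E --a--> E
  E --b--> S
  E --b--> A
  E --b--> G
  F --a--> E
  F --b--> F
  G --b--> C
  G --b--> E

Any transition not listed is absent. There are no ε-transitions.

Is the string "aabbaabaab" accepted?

No

Start in {S}.
Read 'a': S→∅; now ∅.
The set is empty and remains empty for the remaining 9 symbols.
The final set ∅ contains no accepting state.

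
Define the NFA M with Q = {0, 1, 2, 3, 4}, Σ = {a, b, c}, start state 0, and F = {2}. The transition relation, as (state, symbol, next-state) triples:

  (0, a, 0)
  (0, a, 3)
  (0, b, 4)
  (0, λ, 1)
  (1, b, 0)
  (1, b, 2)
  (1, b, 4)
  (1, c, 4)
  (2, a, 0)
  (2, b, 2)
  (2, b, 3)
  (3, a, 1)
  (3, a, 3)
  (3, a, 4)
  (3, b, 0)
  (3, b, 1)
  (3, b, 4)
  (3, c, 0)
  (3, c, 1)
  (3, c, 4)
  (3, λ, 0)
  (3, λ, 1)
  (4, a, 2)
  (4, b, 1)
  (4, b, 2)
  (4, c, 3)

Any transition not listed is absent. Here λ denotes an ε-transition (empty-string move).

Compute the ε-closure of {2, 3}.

{0, 1, 2, 3}

Begin with {2, 3}.
ε-move 3 → 0; add 0.
ε-move 3 → 1; add 1.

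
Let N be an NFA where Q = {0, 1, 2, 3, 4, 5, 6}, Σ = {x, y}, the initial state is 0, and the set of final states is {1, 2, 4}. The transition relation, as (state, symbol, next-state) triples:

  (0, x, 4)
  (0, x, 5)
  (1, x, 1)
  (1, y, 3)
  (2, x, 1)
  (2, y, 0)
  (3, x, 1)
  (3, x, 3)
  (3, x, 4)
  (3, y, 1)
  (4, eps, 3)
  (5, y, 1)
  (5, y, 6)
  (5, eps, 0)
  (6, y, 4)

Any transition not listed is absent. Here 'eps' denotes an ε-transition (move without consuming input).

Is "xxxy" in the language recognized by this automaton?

Yes

Start in {0}.
Read 'x': 0→{4, 5}; union {4, 5}; ε-closure = {0, 3, 4, 5}.
Read 'x': 0→{4, 5}, 3→{1, 3, 4}, 4→∅, 5→∅; union {1, 3, 4, 5}; ε-closure = {0, 1, 3, 4, 5}.
Read 'x': 0→{4, 5}, 1→{1}, 3→{1, 3, 4}, 4→∅, 5→∅; union {1, 3, 4, 5}; ε-closure = {0, 1, 3, 4, 5}.
Read 'y': 0→∅, 1→{3}, 3→{1}, 4→∅, 5→{1, 6}; now {1, 3, 6}.
The final set {1, 3, 6} contains the accepting state 1.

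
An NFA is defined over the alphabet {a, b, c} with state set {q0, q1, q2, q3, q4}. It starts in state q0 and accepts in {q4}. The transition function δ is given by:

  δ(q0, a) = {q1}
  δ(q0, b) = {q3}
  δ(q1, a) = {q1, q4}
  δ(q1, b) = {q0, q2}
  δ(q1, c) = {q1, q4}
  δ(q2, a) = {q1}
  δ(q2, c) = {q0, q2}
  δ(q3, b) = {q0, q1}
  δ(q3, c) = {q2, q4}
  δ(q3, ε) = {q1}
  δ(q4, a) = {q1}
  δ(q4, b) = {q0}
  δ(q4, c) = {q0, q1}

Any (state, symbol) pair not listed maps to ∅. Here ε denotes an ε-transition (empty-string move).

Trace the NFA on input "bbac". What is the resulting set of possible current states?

{q0, q1, q4}

Start in {q0}.
Read 'b': {q0} → {q1, q3}.
Read 'b': {q1, q3} → {q0, q1, q2}.
Read 'a': {q0, q1, q2} → {q1, q4}.
Read 'c': {q1, q4} → {q0, q1, q4}.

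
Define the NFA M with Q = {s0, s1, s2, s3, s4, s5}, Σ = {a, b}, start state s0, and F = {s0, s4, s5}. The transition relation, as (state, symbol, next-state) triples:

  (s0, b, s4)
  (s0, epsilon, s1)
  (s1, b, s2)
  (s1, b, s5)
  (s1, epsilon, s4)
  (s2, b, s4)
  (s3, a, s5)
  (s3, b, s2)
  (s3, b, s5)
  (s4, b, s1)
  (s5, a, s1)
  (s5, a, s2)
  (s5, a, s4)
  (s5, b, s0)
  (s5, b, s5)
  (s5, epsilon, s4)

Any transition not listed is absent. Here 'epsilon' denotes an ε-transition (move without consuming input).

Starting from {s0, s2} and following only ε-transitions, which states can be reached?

Begin with {s0, s2}.
ε-move s0 → s1; add s1.
ε-move s1 → s4; add s4.

{s0, s1, s2, s4}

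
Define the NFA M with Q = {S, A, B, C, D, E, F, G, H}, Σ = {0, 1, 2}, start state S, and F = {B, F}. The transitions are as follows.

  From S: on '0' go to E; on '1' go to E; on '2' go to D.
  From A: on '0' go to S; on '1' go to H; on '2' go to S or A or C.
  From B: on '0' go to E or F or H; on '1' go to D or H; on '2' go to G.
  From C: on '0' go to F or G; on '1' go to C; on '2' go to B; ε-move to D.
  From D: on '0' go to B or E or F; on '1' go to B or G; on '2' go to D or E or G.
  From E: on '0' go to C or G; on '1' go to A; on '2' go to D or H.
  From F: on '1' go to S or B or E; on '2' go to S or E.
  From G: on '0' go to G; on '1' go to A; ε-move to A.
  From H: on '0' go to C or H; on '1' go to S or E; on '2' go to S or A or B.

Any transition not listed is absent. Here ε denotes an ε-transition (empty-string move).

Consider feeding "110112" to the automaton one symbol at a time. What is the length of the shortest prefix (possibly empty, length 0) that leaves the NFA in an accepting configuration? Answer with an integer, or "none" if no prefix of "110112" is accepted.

none

Start in {S}.
Read '1': S→{E}; now {E}.
Read '1': E→{A}; now {A}.
Read '0': A→{S}; now {S}.
Read '1': S→{E}; now {E}.
Read '1': E→{A}; now {A}.
Read '2': A→{S, A, C}; union {S, A, C}; ε-closure = {S, A, C, D}.
No reachable set along the way intersects F.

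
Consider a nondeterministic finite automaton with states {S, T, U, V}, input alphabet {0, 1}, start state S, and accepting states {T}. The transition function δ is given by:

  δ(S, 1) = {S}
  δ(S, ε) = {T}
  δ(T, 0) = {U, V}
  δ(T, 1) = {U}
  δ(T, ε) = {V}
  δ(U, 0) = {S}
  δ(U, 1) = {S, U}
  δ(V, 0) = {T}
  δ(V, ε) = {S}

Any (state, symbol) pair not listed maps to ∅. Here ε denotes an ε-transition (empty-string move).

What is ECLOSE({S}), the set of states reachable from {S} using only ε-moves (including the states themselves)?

Begin with {S}.
ε-move S → T; add T.
ε-move T → V; add V.

{S, T, V}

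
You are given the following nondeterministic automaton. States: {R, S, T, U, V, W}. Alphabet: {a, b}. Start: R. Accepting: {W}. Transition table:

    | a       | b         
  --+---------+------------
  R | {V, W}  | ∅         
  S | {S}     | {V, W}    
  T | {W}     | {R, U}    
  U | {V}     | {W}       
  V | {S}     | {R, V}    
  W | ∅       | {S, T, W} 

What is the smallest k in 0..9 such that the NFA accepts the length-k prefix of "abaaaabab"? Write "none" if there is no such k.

Start in {R}.
Read 'a': R→{V, W}; now {V, W}.
None of the earlier sets intersect F, but {V, W} does.

1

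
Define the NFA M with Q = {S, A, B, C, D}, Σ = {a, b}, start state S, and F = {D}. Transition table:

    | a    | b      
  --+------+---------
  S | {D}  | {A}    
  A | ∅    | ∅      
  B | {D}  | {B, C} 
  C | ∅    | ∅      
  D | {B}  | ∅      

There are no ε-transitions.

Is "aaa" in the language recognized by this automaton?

Yes

Start in {S}.
Read 'a': S→{D}; now {D}.
Read 'a': D→{B}; now {B}.
Read 'a': B→{D}; now {D}.
The final set {D} contains the accepting state D.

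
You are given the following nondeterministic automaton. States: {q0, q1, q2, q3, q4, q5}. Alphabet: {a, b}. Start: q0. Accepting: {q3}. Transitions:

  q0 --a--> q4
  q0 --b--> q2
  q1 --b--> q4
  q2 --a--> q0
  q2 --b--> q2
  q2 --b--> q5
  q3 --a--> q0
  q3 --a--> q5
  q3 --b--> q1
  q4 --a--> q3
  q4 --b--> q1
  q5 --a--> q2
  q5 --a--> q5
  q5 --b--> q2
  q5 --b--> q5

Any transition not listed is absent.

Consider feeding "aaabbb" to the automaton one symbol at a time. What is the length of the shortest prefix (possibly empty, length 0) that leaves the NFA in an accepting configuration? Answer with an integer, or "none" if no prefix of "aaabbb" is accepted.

Start in {q0}.
Read 'a': {q0} → {q4}.
Read 'a': {q4} → {q3}.
None of the earlier sets intersect F, but {q3} does.

2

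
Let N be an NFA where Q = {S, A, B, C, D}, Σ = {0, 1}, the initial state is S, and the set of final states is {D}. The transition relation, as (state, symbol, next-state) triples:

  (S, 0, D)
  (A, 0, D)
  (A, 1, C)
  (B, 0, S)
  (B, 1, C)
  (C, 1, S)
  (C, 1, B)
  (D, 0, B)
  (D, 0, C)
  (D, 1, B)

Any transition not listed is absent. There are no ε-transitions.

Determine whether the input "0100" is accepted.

Yes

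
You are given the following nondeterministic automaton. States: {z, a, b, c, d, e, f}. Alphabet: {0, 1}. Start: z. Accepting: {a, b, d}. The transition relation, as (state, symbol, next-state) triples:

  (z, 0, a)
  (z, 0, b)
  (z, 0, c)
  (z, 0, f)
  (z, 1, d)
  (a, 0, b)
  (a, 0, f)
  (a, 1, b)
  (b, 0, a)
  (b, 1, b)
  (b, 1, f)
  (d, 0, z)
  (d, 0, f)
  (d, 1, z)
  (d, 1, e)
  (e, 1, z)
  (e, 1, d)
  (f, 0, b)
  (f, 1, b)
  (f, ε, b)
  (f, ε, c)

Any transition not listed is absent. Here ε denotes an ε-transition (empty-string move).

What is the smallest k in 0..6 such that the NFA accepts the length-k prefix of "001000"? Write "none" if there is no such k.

1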